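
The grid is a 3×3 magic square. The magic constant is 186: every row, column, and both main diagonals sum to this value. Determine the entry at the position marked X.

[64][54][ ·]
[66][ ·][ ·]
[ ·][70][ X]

60

From row 1, 186 − (64 + 54) gives (1,3) = 68.
The remaining cell in column 1 is (3,1) = 186 − 130 = 56.
Using column 2: 54 + 70 + ? → (2,2) = 186 − 124 = 62.
Using main diagonal: 64 + 62 + ? → (3,3) = 186 − 126 = 60.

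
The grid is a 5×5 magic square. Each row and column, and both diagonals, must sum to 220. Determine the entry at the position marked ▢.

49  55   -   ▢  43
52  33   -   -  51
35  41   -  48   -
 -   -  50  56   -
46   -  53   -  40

37

From column 1, 220 − (49 + 52 + 35 + 46) gives (4,1) = 38.
From main diagonal, 220 − (49 + 33 + 56 + 40) gives (3,3) = 42.
Using row 3: 35 + 41 + 42 + 48 + ? → (3,5) = 220 − 166 = 54.
The remaining cell in column 5 is (4,5) = 220 − 188 = 32.
From row 4, 220 − (38 + 50 + 56 + 32) gives (4,2) = 44.
From column 2, 220 − (55 + 33 + 41 + 44) gives (5,2) = 47.
Anti-diagonal must total 220; the given cells sum to 175, so (2,4) = 45.
Row 2 must total 220; the given cells sum to 181, so (2,3) = 39.
From row 5, 220 − (46 + 47 + 53 + 40) gives (5,4) = 34.
Column 3 must total 220; the given cells sum to 184, so (1,3) = 36.
Column 4 needs 220; the known cells sum to 183, so (1,4) = 37.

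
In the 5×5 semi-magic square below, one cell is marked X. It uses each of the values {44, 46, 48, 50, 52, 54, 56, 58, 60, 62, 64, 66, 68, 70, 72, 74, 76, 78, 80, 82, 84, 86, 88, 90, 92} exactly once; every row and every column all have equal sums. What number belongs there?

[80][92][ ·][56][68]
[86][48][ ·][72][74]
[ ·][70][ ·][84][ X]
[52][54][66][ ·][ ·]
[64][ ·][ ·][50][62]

46

The 25 entries sum to 1700, so each line sums to 1700/5 = 340.
From row 1, 340 − (80 + 92 + 56 + 68) gives (1,3) = 44.
Row 2: 86 + 48 + 72 + 74 + ? = 340, so (2,3) = 60.
Column 1: 80 + 86 + 52 + 64 + ? = 340, so (3,1) = 58.
Column 2: 92 + 48 + 70 + 54 + ? = 340, so (5,2) = 76.
Column 4 needs 340; the known cells sum to 262, so (4,4) = 78.
Row 4: 52 + 54 + 66 + 78 + ? = 340, so (4,5) = 90.
Row 5 needs 340; the known cells sum to 252, so (5,3) = 88.
The remaining cell in column 3 is (3,3) = 340 − 258 = 82.
Using column 5: 68 + 74 + 90 + 62 + ? → (3,5) = 340 − 294 = 46.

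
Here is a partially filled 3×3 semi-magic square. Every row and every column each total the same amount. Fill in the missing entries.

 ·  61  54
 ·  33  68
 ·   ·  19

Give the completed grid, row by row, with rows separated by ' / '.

26 61 54 / 40 33 68 / 75 47 19

Column 3 is already complete: 54 + 68 + 19 = 141, so that is the magic constant.
The remaining cell in row 1 is (1,1) = 141 − 115 = 26.
Using row 2: 33 + 68 + ? → (2,1) = 141 − 101 = 40.
Column 1: 26 + 40 + ? = 141, so (3,1) = 75.
Using column 2: 61 + 33 + ? → (3,2) = 141 − 94 = 47.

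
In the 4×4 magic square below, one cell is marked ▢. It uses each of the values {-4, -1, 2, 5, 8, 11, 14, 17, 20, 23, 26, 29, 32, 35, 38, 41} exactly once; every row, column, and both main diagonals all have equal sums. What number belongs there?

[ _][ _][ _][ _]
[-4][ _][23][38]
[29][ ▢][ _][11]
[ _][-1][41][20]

The 16 entries sum to 296, so each line sums to 296/4 = 74.
Row 2: -4 + 23 + 38 + ? = 74, so (2,2) = 17.
From row 4, 74 − (-1 + 41 + 20) gives (4,1) = 14.
Column 1: -4 + 29 + 14 + ? = 74, so (1,1) = 35.
Column 4 must total 74; the given cells sum to 69, so (1,4) = 5.
Using main diagonal: 35 + 17 + 20 + ? → (3,3) = 74 − 72 = 2.
From anti-diagonal, 74 − (5 + 23 + 14) gives (3,2) = 32.

32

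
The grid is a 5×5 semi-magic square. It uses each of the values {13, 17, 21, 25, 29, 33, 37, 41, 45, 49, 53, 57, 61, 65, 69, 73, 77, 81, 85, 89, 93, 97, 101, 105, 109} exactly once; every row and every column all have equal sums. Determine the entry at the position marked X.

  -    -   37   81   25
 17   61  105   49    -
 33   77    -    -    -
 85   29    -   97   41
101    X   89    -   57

45

The 25 entries sum to 1525, so each line sums to 1525/5 = 305.
Row 2 must total 305; the given cells sum to 232, so (2,5) = 73.
Row 4 must total 305; the given cells sum to 252, so (4,3) = 53.
From column 1, 305 − (17 + 33 + 85 + 101) gives (1,1) = 69.
Column 3: 37 + 105 + 53 + 89 + ? = 305, so (3,3) = 21.
Column 5 needs 305; the known cells sum to 196, so (3,5) = 109.
From row 1, 305 − (69 + 37 + 81 + 25) gives (1,2) = 93.
Row 3 must total 305; the given cells sum to 240, so (3,4) = 65.
Column 2 must total 305; the given cells sum to 260, so (5,2) = 45.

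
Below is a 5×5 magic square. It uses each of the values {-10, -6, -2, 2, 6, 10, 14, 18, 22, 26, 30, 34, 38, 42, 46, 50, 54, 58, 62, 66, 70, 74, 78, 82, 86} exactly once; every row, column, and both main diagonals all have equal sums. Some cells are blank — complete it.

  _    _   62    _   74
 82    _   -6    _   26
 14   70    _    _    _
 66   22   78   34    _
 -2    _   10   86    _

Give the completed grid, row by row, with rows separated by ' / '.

The 25 entries sum to 950, so each line sums to 950/5 = 190.
From row 4, 190 − (66 + 22 + 78 + 34) gives (4,5) = -10.
The remaining cell in column 1 is (1,1) = 190 − 160 = 30.
Column 3: 62 + (-6) + 78 + 10 + ? = 190, so (3,3) = 46.
From anti-diagonal, 190 − (74 + 46 + 22 + (-2)) gives (2,4) = 50.
Row 2 needs 190; the known cells sum to 152, so (2,2) = 38.
Main diagonal needs 190; the known cells sum to 148, so (5,5) = 42.
Row 5 must total 190; the given cells sum to 136, so (5,2) = 54.
Column 2: 38 + 70 + 22 + 54 + ? = 190, so (1,2) = 6.
Column 5 must total 190; the given cells sum to 132, so (3,5) = 58.
From row 1, 190 − (30 + 6 + 62 + 74) gives (1,4) = 18.
Row 3: 14 + 70 + 46 + 58 + ? = 190, so (3,4) = 2.

30 6 62 18 74 / 82 38 -6 50 26 / 14 70 46 2 58 / 66 22 78 34 -10 / -2 54 10 86 42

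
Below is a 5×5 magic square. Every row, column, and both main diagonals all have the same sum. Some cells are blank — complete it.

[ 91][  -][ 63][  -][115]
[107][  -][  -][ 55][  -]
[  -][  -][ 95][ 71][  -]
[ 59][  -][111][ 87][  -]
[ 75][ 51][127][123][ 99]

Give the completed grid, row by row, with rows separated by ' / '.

Row 5 is already complete: 75 + 51 + 127 + 123 + 99 = 475, so that is the magic constant.
Column 1: 91 + 107 + 59 + 75 + ? = 475, so (3,1) = 143.
From column 3, 475 − (63 + 95 + 111 + 127) gives (2,3) = 79.
From column 4, 475 − (55 + 71 + 87 + 123) gives (1,4) = 139.
From main diagonal, 475 − (91 + 95 + 87 + 99) gives (2,2) = 103.
Anti-diagonal must total 475; the given cells sum to 340, so (4,2) = 135.
Row 1 must total 475; the given cells sum to 408, so (1,2) = 67.
The remaining cell in row 2 is (2,5) = 475 − 344 = 131.
Row 4 must total 475; the given cells sum to 392, so (4,5) = 83.
The remaining cell in column 2 is (3,2) = 475 − 356 = 119.
From column 5, 475 − (115 + 131 + 83 + 99) gives (3,5) = 47.

91 67 63 139 115 / 107 103 79 55 131 / 143 119 95 71 47 / 59 135 111 87 83 / 75 51 127 123 99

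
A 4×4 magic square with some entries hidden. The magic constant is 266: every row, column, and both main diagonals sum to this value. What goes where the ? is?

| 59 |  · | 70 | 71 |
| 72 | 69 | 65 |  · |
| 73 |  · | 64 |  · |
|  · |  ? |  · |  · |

63

The remaining cell in row 1 is (1,2) = 266 − 200 = 66.
Using row 2: 72 + 69 + 65 + ? → (2,4) = 266 − 206 = 60.
Column 1: 59 + 72 + 73 + ? = 266, so (4,1) = 62.
Column 3 must total 266; the given cells sum to 199, so (4,3) = 67.
From main diagonal, 266 − (59 + 69 + 64) gives (4,4) = 74.
The remaining cell in anti-diagonal is (3,2) = 266 − 198 = 68.
Row 3: 73 + 68 + 64 + ? = 266, so (3,4) = 61.
Using row 4: 62 + 67 + 74 + ? → (4,2) = 266 − 203 = 63.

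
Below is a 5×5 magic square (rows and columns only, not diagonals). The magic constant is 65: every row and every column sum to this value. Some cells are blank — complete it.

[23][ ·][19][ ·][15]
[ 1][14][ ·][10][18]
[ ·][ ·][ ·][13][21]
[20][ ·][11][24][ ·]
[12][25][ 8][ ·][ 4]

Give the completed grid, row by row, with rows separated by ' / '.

23 6 19 2 15 / 1 14 22 10 18 / 9 17 5 13 21 / 20 3 11 24 7 / 12 25 8 16 4

Row 2: 1 + 14 + 10 + 18 + ? = 65, so (2,3) = 22.
From row 5, 65 − (12 + 25 + 8 + 4) gives (5,4) = 16.
Column 1 needs 65; the known cells sum to 56, so (3,1) = 9.
Using column 3: 19 + 22 + 11 + 8 + ? → (3,3) = 65 − 60 = 5.
Column 4 must total 65; the given cells sum to 63, so (1,4) = 2.
Column 5 must total 65; the given cells sum to 58, so (4,5) = 7.
Row 1 must total 65; the given cells sum to 59, so (1,2) = 6.
Row 3 must total 65; the given cells sum to 48, so (3,2) = 17.
Row 4 must total 65; the given cells sum to 62, so (4,2) = 3.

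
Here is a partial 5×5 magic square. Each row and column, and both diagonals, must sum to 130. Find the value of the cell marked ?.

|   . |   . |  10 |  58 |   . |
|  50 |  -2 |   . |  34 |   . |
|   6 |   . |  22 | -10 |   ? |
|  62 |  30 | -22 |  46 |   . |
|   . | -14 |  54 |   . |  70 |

38

Row 4: 62 + 30 + (-22) + 46 + ? = 130, so (4,5) = 14.
From column 3, 130 − (10 + 22 + (-22) + 54) gives (2,3) = 66.
Column 4 needs 130; the known cells sum to 128, so (5,4) = 2.
Main diagonal: -2 + 22 + 46 + 70 + ? = 130, so (1,1) = -6.
From row 2, 130 − (50 + (-2) + 66 + 34) gives (2,5) = -18.
Using row 5: -14 + 54 + 2 + 70 + ? → (5,1) = 130 − 112 = 18.
Using anti-diagonal: 34 + 22 + 30 + 18 + ? → (1,5) = 130 − 104 = 26.
The remaining cell in row 1 is (1,2) = 130 − 88 = 42.
Using column 2: 42 + (-2) + 30 + (-14) + ? → (3,2) = 130 − 56 = 74.
From column 5, 130 − (26 + (-18) + 14 + 70) gives (3,5) = 38.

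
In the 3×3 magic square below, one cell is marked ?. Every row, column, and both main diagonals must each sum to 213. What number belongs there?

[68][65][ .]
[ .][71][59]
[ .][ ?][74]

77

Row 1 needs 213; the known cells sum to 133, so (1,3) = 80.
Row 2: 71 + 59 + ? = 213, so (2,1) = 83.
Column 1 must total 213; the given cells sum to 151, so (3,1) = 62.
Column 2: 65 + 71 + ? = 213, so (3,2) = 77.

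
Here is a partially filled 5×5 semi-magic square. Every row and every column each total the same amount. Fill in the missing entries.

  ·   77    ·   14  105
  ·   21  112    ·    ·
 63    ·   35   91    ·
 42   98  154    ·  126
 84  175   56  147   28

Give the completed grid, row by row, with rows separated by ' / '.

Row 5 is already complete: 84 + 175 + 56 + 147 + 28 = 490, so that is the magic constant.
From row 4, 490 − (42 + 98 + 154 + 126) gives (4,4) = 70.
The remaining cell in column 2 is (3,2) = 490 − 371 = 119.
Column 3 must total 490; the given cells sum to 357, so (1,3) = 133.
From column 4, 490 − (14 + 91 + 70 + 147) gives (2,4) = 168.
Row 1 needs 490; the known cells sum to 329, so (1,1) = 161.
Row 3: 63 + 119 + 35 + 91 + ? = 490, so (3,5) = 182.
From column 1, 490 − (161 + 63 + 42 + 84) gives (2,1) = 140.
Column 5: 105 + 182 + 126 + 28 + ? = 490, so (2,5) = 49.

161 77 133 14 105 / 140 21 112 168 49 / 63 119 35 91 182 / 42 98 154 70 126 / 84 175 56 147 28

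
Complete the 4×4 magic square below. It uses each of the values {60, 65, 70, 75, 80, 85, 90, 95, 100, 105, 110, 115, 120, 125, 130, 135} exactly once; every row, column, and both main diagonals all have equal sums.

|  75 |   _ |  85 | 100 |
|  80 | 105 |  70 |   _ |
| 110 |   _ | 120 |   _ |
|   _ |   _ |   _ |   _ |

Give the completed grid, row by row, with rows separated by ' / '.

The 16 entries sum to 1560, so each line sums to 1560/4 = 390.
From row 1, 390 − (75 + 85 + 100) gives (1,2) = 130.
Row 2: 80 + 105 + 70 + ? = 390, so (2,4) = 135.
Column 1 must total 390; the given cells sum to 265, so (4,1) = 125.
From column 3, 390 − (85 + 70 + 120) gives (4,3) = 115.
Main diagonal must total 390; the given cells sum to 300, so (4,4) = 90.
Anti-diagonal must total 390; the given cells sum to 295, so (3,2) = 95.
Row 3 must total 390; the given cells sum to 325, so (3,4) = 65.
Row 4 needs 390; the known cells sum to 330, so (4,2) = 60.

75 130 85 100 / 80 105 70 135 / 110 95 120 65 / 125 60 115 90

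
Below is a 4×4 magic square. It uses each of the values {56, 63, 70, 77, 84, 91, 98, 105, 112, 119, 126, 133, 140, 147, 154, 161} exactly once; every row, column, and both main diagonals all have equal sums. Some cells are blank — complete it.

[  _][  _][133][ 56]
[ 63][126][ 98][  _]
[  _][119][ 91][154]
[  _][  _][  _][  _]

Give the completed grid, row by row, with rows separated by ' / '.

140 105 133 56 / 63 126 98 147 / 70 119 91 154 / 161 84 112 77

The 16 entries sum to 1736, so each line sums to 1736/4 = 434.
The remaining cell in row 2 is (2,4) = 434 − 287 = 147.
Row 3: 119 + 91 + 154 + ? = 434, so (3,1) = 70.
Column 3: 133 + 98 + 91 + ? = 434, so (4,3) = 112.
Column 4: 56 + 147 + 154 + ? = 434, so (4,4) = 77.
From main diagonal, 434 − (126 + 91 + 77) gives (1,1) = 140.
From anti-diagonal, 434 − (56 + 98 + 119) gives (4,1) = 161.
Using row 1: 140 + 133 + 56 + ? → (1,2) = 434 − 329 = 105.
From row 4, 434 − (161 + 112 + 77) gives (4,2) = 84.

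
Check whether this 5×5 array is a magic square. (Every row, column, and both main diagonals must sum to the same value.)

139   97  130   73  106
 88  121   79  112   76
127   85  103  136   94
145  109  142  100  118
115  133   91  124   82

Row 1: 139 + 97 + 130 + 73 + 106 = 545.
Row 2: 88 + 121 + 79 + 112 + 76 = 476.
Row 3: 127 + 85 + 103 + 136 + 94 = 545.
Row 4: 145 + 109 + 142 + 100 + 118 = 614.
Row 5: 115 + 133 + 91 + 124 + 82 = 545.
Column 1: 139 + 88 + 127 + 145 + 115 = 614.
Column 2: 97 + 121 + 85 + 109 + 133 = 545.
Column 3: 130 + 79 + 103 + 142 + 91 = 545.
Column 4: 73 + 112 + 136 + 100 + 124 = 545.
Column 5: 106 + 76 + 94 + 118 + 82 = 476.
Main diagonal: 139 + 121 + 103 + 100 + 82 = 545.
Anti-diagonal: 106 + 112 + 103 + 109 + 115 = 545.

No — column 5 sums to 476 but row 4 sums to 614.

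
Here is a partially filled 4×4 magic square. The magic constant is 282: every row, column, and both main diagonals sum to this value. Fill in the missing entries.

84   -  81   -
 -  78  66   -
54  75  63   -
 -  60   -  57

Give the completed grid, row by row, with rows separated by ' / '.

Row 3 needs 282; the known cells sum to 192, so (3,4) = 90.
From column 2, 282 − (78 + 75 + 60) gives (1,2) = 69.
Column 3 must total 282; the given cells sum to 210, so (4,3) = 72.
Row 1 needs 282; the known cells sum to 234, so (1,4) = 48.
Row 4 must total 282; the given cells sum to 189, so (4,1) = 93.
Column 1 needs 282; the known cells sum to 231, so (2,1) = 51.
The remaining cell in column 4 is (2,4) = 282 − 195 = 87.

84 69 81 48 / 51 78 66 87 / 54 75 63 90 / 93 60 72 57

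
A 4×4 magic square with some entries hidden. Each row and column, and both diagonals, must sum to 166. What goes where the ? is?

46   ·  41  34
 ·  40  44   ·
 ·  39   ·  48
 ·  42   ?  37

38

Row 1 must total 166; the given cells sum to 121, so (1,2) = 45.
Using column 4: 34 + 48 + 37 + ? → (2,4) = 166 − 119 = 47.
From main diagonal, 166 − (46 + 40 + 37) gives (3,3) = 43.
Anti-diagonal: 34 + 44 + 39 + ? = 166, so (4,1) = 49.
Row 2: 40 + 44 + 47 + ? = 166, so (2,1) = 35.
Row 3 needs 166; the known cells sum to 130, so (3,1) = 36.
Row 4: 49 + 42 + 37 + ? = 166, so (4,3) = 38.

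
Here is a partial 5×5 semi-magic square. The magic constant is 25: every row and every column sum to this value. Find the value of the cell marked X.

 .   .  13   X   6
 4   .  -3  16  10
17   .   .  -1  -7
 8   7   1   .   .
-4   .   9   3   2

12

From row 2, 25 − (4 + (-3) + 16 + 10) gives (2,2) = -2.
Row 5: -4 + 9 + 3 + 2 + ? = 25, so (5,2) = 15.
Column 1: 4 + 17 + 8 + (-4) + ? = 25, so (1,1) = 0.
Column 3: 13 + (-3) + 1 + 9 + ? = 25, so (3,3) = 5.
Using column 5: 6 + 10 + (-7) + 2 + ? → (4,5) = 25 − 11 = 14.
The remaining cell in row 3 is (3,2) = 25 − 14 = 11.
Row 4 must total 25; the given cells sum to 30, so (4,4) = -5.
From column 2, 25 − (-2 + 11 + 7 + 15) gives (1,2) = -6.
Using column 4: 16 + (-1) + (-5) + 3 + ? → (1,4) = 25 − 13 = 12.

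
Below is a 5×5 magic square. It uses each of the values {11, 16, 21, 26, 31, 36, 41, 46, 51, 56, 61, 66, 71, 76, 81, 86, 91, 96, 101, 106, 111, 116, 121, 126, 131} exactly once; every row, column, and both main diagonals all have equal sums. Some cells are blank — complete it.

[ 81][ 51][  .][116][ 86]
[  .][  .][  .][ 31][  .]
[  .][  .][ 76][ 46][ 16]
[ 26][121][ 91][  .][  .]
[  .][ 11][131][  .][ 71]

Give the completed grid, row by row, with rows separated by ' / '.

The 25 entries sum to 1775, so each line sums to 1775/5 = 355.
Using row 1: 81 + 51 + 116 + 86 + ? → (1,3) = 355 − 334 = 21.
Column 3 must total 355; the given cells sum to 319, so (2,3) = 36.
Anti-diagonal needs 355; the known cells sum to 314, so (5,1) = 41.
The remaining cell in row 5 is (5,4) = 355 − 254 = 101.
From column 4, 355 − (116 + 31 + 46 + 101) gives (4,4) = 61.
Main diagonal needs 355; the known cells sum to 289, so (2,2) = 66.
Row 4 must total 355; the given cells sum to 299, so (4,5) = 56.
Column 2 needs 355; the known cells sum to 249, so (3,2) = 106.
From column 5, 355 − (86 + 16 + 56 + 71) gives (2,5) = 126.
Using row 2: 66 + 36 + 31 + 126 + ? → (2,1) = 355 − 259 = 96.
Row 3 must total 355; the given cells sum to 244, so (3,1) = 111.

81 51 21 116 86 / 96 66 36 31 126 / 111 106 76 46 16 / 26 121 91 61 56 / 41 11 131 101 71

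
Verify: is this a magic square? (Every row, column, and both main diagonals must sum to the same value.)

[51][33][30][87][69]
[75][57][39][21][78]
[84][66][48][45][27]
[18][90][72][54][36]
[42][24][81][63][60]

Row 1: 51 + 33 + 30 + 87 + 69 = 270.
Row 2: 75 + 57 + 39 + 21 + 78 = 270.
Row 3: 84 + 66 + 48 + 45 + 27 = 270.
Row 4: 18 + 90 + 72 + 54 + 36 = 270.
Row 5: 42 + 24 + 81 + 63 + 60 = 270.
Column 1: 51 + 75 + 84 + 18 + 42 = 270.
Column 2: 33 + 57 + 66 + 90 + 24 = 270.
Column 3: 30 + 39 + 48 + 72 + 81 = 270.
Column 4: 87 + 21 + 45 + 54 + 63 = 270.
Column 5: 69 + 78 + 27 + 36 + 60 = 270.
Main diagonal: 51 + 57 + 48 + 54 + 60 = 270.
Anti-diagonal: 69 + 21 + 48 + 90 + 42 = 270.
All lines sum to 270.

Yes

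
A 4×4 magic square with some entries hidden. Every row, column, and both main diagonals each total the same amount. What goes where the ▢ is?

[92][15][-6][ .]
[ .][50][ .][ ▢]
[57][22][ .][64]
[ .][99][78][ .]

36

Column 2 is complete and sums to 186; that is the magic constant.
Row 1: 92 + 15 + (-6) + ? = 186, so (1,4) = 85.
Row 3: 57 + 22 + 64 + ? = 186, so (3,3) = 43.
From column 3, 186 − (-6 + 43 + 78) gives (2,3) = 71.
Main diagonal needs 186; the known cells sum to 185, so (4,4) = 1.
Anti-diagonal must total 186; the given cells sum to 178, so (4,1) = 8.
Column 1 needs 186; the known cells sum to 157, so (2,1) = 29.
Using column 4: 85 + 64 + 1 + ? → (2,4) = 186 − 150 = 36.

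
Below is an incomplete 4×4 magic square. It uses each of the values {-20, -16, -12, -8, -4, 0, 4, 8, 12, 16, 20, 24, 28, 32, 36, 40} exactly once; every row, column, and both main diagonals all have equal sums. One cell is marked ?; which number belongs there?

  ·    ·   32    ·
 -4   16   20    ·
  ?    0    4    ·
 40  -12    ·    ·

The 16 entries sum to 160, so each line sums to 160/4 = 40.
The remaining cell in row 2 is (2,4) = 40 − 32 = 8.
From column 2, 40 − (16 + 0 + (-12)) gives (1,2) = 36.
The remaining cell in column 3 is (4,3) = 40 − 56 = -16.
The remaining cell in anti-diagonal is (1,4) = 40 − 60 = -20.
The remaining cell in row 1 is (1,1) = 40 − 48 = -8.
Row 4 must total 40; the given cells sum to 12, so (4,4) = 28.
From column 1, 40 − (-8 + (-4) + 40) gives (3,1) = 12.

12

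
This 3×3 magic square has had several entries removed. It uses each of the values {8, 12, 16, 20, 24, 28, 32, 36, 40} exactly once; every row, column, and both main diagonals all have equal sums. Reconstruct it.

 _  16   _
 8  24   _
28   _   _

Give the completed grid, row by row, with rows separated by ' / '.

The 9 entries sum to 216, so each line sums to 216/3 = 72.
Row 2 needs 72; the known cells sum to 32, so (2,3) = 40.
The remaining cell in column 1 is (1,1) = 72 − 36 = 36.
Column 2 must total 72; the given cells sum to 40, so (3,2) = 32.
From main diagonal, 72 − (36 + 24) gives (3,3) = 12.
Using anti-diagonal: 24 + 28 + ? → (1,3) = 72 − 52 = 20.

36 16 20 / 8 24 40 / 28 32 12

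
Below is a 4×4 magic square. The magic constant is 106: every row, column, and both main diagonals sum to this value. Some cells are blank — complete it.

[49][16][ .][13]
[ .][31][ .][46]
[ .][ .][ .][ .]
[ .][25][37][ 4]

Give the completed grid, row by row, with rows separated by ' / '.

Row 1: 49 + 16 + 13 + ? = 106, so (1,3) = 28.
Using row 4: 25 + 37 + 4 + ? → (4,1) = 106 − 66 = 40.
Using column 2: 16 + 31 + 25 + ? → (3,2) = 106 − 72 = 34.
Column 4: 13 + 46 + 4 + ? = 106, so (3,4) = 43.
Main diagonal needs 106; the known cells sum to 84, so (3,3) = 22.
Anti-diagonal needs 106; the known cells sum to 87, so (2,3) = 19.
Row 2 must total 106; the given cells sum to 96, so (2,1) = 10.
From row 3, 106 − (34 + 22 + 43) gives (3,1) = 7.

49 16 28 13 / 10 31 19 46 / 7 34 22 43 / 40 25 37 4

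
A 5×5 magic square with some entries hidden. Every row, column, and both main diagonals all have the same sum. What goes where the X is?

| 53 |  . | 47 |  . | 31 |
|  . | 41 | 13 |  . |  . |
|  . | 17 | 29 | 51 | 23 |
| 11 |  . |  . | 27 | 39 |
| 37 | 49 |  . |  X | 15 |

43

Main diagonal is complete and sums to 165; that is the magic constant.
The remaining cell in row 3 is (3,1) = 165 − 120 = 45.
Column 1 needs 165; the known cells sum to 146, so (2,1) = 19.
Column 5: 31 + 23 + 39 + 15 + ? = 165, so (2,5) = 57.
Row 2 needs 165; the known cells sum to 130, so (2,4) = 35.
Using anti-diagonal: 31 + 35 + 29 + 37 + ? → (4,2) = 165 − 132 = 33.
Row 4: 11 + 33 + 27 + 39 + ? = 165, so (4,3) = 55.
From column 2, 165 − (41 + 17 + 33 + 49) gives (1,2) = 25.
The remaining cell in column 3 is (5,3) = 165 − 144 = 21.
The remaining cell in row 1 is (1,4) = 165 − 156 = 9.
The remaining cell in row 5 is (5,4) = 165 − 122 = 43.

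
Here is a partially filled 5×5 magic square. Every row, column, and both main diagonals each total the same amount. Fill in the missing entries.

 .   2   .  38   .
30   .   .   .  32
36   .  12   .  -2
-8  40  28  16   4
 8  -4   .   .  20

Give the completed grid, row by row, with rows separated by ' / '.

Row 4 is already complete: -8 + 40 + 28 + 16 + 4 = 80, so that is the magic constant.
Column 1 must total 80; the given cells sum to 66, so (1,1) = 14.
Column 5: 32 + (-2) + 4 + 20 + ? = 80, so (1,5) = 26.
Using main diagonal: 14 + 12 + 16 + 20 + ? → (2,2) = 80 − 62 = 18.
The remaining cell in anti-diagonal is (2,4) = 80 − 86 = -6.
Row 1 needs 80; the known cells sum to 80, so (1,3) = 0.
Row 2: 30 + 18 + (-6) + 32 + ? = 80, so (2,3) = 6.
Column 2: 2 + 18 + 40 + (-4) + ? = 80, so (3,2) = 24.
Column 3: 0 + 6 + 12 + 28 + ? = 80, so (5,3) = 34.
The remaining cell in row 3 is (3,4) = 80 − 70 = 10.
Using row 5: 8 + (-4) + 34 + 20 + ? → (5,4) = 80 − 58 = 22.

14 2 0 38 26 / 30 18 6 -6 32 / 36 24 12 10 -2 / -8 40 28 16 4 / 8 -4 34 22 20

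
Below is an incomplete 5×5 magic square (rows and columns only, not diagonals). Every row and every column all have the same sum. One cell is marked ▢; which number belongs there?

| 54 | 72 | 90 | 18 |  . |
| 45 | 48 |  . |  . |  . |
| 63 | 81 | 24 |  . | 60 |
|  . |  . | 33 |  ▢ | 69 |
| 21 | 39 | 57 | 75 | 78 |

Row 5 is complete and sums to 270; that is the magic constant.
Row 1: 54 + 72 + 90 + 18 + ? = 270, so (1,5) = 36.
Using row 3: 63 + 81 + 24 + 60 + ? → (3,4) = 270 − 228 = 42.
Column 1 must total 270; the given cells sum to 183, so (4,1) = 87.
From column 2, 270 − (72 + 48 + 81 + 39) gives (4,2) = 30.
Column 3 needs 270; the known cells sum to 204, so (2,3) = 66.
Column 5 must total 270; the given cells sum to 243, so (2,5) = 27.
Using row 2: 45 + 48 + 66 + 27 + ? → (2,4) = 270 − 186 = 84.
The remaining cell in row 4 is (4,4) = 270 − 219 = 51.

51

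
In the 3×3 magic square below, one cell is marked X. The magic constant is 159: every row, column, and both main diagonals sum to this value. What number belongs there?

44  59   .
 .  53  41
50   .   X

62

The remaining cell in row 1 is (1,3) = 159 − 103 = 56.
Using row 2: 53 + 41 + ? → (2,1) = 159 − 94 = 65.
Using column 2: 59 + 53 + ? → (3,2) = 159 − 112 = 47.
Column 3 must total 159; the given cells sum to 97, so (3,3) = 62.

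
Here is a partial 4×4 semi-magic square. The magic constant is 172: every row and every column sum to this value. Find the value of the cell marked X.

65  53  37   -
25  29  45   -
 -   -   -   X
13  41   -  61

21

Row 1 must total 172; the given cells sum to 155, so (1,4) = 17.
Using row 2: 25 + 29 + 45 + ? → (2,4) = 172 − 99 = 73.
Row 4: 13 + 41 + 61 + ? = 172, so (4,3) = 57.
Column 1 must total 172; the given cells sum to 103, so (3,1) = 69.
Column 2: 53 + 29 + 41 + ? = 172, so (3,2) = 49.
Column 3 must total 172; the given cells sum to 139, so (3,3) = 33.
Column 4 needs 172; the known cells sum to 151, so (3,4) = 21.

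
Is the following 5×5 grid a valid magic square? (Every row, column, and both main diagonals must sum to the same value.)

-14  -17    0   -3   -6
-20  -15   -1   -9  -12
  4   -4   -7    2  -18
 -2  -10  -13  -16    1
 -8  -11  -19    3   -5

Row 1: -14 + (-17) + 0 + (-3) + (-6) = -40.
Row 2: -20 + (-15) + (-1) + (-9) + (-12) = -57.
Row 3: 4 + (-4) + (-7) + 2 + (-18) = -23.
Row 4: -2 + (-10) + (-13) + (-16) + 1 = -40.
Row 5: -8 + (-11) + (-19) + 3 + (-5) = -40.
Column 1: -14 + (-20) + 4 + (-2) + (-8) = -40.
Column 2: -17 + (-15) + (-4) + (-10) + (-11) = -57.
Column 3: 0 + (-1) + (-7) + (-13) + (-19) = -40.
Column 4: -3 + (-9) + 2 + (-16) + 3 = -23.
Column 5: -6 + (-12) + (-18) + 1 + (-5) = -40.
Main diagonal: -14 + (-15) + (-7) + (-16) + (-5) = -57.
Anti-diagonal: -6 + (-9) + (-7) + (-10) + (-8) = -40.

No — column 4 sums to -23 but column 3 sums to -40.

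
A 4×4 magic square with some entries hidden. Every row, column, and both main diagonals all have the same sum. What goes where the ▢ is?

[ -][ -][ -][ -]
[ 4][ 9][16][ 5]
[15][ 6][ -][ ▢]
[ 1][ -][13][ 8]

Row 2 is complete and sums to 34; that is the magic constant.
Row 4: 1 + 13 + 8 + ? = 34, so (4,2) = 12.
From column 1, 34 − (4 + 15 + 1) gives (1,1) = 14.
Column 2: 9 + 6 + 12 + ? = 34, so (1,2) = 7.
Using main diagonal: 14 + 9 + 8 + ? → (3,3) = 34 − 31 = 3.
From anti-diagonal, 34 − (16 + 6 + 1) gives (1,4) = 11.
Row 1 must total 34; the given cells sum to 32, so (1,3) = 2.
The remaining cell in row 3 is (3,4) = 34 − 24 = 10.

10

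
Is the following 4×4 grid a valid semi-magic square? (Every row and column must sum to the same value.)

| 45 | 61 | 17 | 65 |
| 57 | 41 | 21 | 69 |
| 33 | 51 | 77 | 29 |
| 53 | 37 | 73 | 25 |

No — row 2 sums to 188 but row 3 sums to 190.

Row 1: 45 + 61 + 17 + 65 = 188.
Row 2: 57 + 41 + 21 + 69 = 188.
Row 3: 33 + 51 + 77 + 29 = 190.
Row 4: 53 + 37 + 73 + 25 = 188.
Column 1: 45 + 57 + 33 + 53 = 188.
Column 2: 61 + 41 + 51 + 37 = 190.
Column 3: 17 + 21 + 77 + 73 = 188.
Column 4: 65 + 69 + 29 + 25 = 188.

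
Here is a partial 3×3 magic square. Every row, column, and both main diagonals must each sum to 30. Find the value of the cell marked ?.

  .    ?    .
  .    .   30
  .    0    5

The remaining cell in row 3 is (3,1) = 30 − 5 = 25.
Column 3 must total 30; the given cells sum to 35, so (1,3) = -5.
The remaining cell in anti-diagonal is (2,2) = 30 − 20 = 10.
Row 2: 10 + 30 + ? = 30, so (2,1) = -10.
From column 1, 30 − (-10 + 25) gives (1,1) = 15.
Column 2 must total 30; the given cells sum to 10, so (1,2) = 20.

20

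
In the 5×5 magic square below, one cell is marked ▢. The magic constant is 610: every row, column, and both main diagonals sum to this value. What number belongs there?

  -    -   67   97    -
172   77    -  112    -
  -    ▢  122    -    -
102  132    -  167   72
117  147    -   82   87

92

Using row 4: 102 + 132 + 167 + 72 + ? → (4,3) = 610 − 473 = 137.
Using row 5: 117 + 147 + 82 + 87 + ? → (5,3) = 610 − 433 = 177.
The remaining cell in column 3 is (2,3) = 610 − 503 = 107.
Column 4 must total 610; the given cells sum to 458, so (3,4) = 152.
Using main diagonal: 77 + 122 + 167 + 87 + ? → (1,1) = 610 − 453 = 157.
Using anti-diagonal: 112 + 122 + 132 + 117 + ? → (1,5) = 610 − 483 = 127.
The remaining cell in row 1 is (1,2) = 610 − 448 = 162.
Row 2: 172 + 77 + 107 + 112 + ? = 610, so (2,5) = 142.
Column 1 must total 610; the given cells sum to 548, so (3,1) = 62.
Using column 2: 162 + 77 + 132 + 147 + ? → (3,2) = 610 − 518 = 92.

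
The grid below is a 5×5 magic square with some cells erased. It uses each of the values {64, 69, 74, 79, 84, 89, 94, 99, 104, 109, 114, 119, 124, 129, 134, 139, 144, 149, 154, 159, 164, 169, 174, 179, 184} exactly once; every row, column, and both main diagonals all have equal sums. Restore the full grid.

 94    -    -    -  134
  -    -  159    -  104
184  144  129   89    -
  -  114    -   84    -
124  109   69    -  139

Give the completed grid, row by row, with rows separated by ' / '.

The 25 entries sum to 3100, so each line sums to 3100/5 = 620.
Row 3: 184 + 144 + 129 + 89 + ? = 620, so (3,5) = 74.
From row 5, 620 − (124 + 109 + 69 + 139) gives (5,4) = 179.
The remaining cell in column 5 is (4,5) = 620 − 451 = 169.
Using main diagonal: 94 + 129 + 84 + 139 + ? → (2,2) = 620 − 446 = 174.
The remaining cell in anti-diagonal is (2,4) = 620 − 501 = 119.
Using row 2: 174 + 159 + 119 + 104 + ? → (2,1) = 620 − 556 = 64.
Column 1: 94 + 64 + 184 + 124 + ? = 620, so (4,1) = 154.
Using column 2: 174 + 144 + 114 + 109 + ? → (1,2) = 620 − 541 = 79.
Using column 4: 119 + 89 + 84 + 179 + ? → (1,4) = 620 − 471 = 149.
Row 1 must total 620; the given cells sum to 456, so (1,3) = 164.
The remaining cell in row 4 is (4,3) = 620 − 521 = 99.

94 79 164 149 134 / 64 174 159 119 104 / 184 144 129 89 74 / 154 114 99 84 169 / 124 109 69 179 139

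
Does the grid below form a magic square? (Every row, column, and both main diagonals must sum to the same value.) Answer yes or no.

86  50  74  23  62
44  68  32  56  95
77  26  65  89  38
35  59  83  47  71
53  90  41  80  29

Row 1: 86 + 50 + 74 + 23 + 62 = 295.
Row 2: 44 + 68 + 32 + 56 + 95 = 295.
Row 3: 77 + 26 + 65 + 89 + 38 = 295.
Row 4: 35 + 59 + 83 + 47 + 71 = 295.
Row 5: 53 + 90 + 41 + 80 + 29 = 293.
Column 1: 86 + 44 + 77 + 35 + 53 = 295.
Column 2: 50 + 68 + 26 + 59 + 90 = 293.
Column 3: 74 + 32 + 65 + 83 + 41 = 295.
Column 4: 23 + 56 + 89 + 47 + 80 = 295.
Column 5: 62 + 95 + 38 + 71 + 29 = 295.
Main diagonal: 86 + 68 + 65 + 47 + 29 = 295.
Anti-diagonal: 62 + 56 + 65 + 59 + 53 = 295.

No — row 5 sums to 293 but column 3 sums to 295.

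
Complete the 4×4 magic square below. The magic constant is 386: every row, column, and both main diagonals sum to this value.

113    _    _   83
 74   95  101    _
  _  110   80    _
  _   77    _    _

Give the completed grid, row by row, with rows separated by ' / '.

The remaining cell in row 2 is (2,4) = 386 − 270 = 116.
Column 2 must total 386; the given cells sum to 282, so (1,2) = 104.
From main diagonal, 386 − (113 + 95 + 80) gives (4,4) = 98.
Using anti-diagonal: 83 + 101 + 110 + ? → (4,1) = 386 − 294 = 92.
Row 1 needs 386; the known cells sum to 300, so (1,3) = 86.
From row 4, 386 − (92 + 77 + 98) gives (4,3) = 119.
Column 1: 113 + 74 + 92 + ? = 386, so (3,1) = 107.
Column 4 must total 386; the given cells sum to 297, so (3,4) = 89.

113 104 86 83 / 74 95 101 116 / 107 110 80 89 / 92 77 119 98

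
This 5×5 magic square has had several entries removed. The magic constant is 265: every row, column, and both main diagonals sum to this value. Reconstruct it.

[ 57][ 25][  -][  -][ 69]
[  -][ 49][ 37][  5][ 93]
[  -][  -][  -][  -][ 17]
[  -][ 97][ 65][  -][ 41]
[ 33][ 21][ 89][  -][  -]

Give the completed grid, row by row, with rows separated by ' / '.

Using row 2: 49 + 37 + 5 + 93 + ? → (2,1) = 265 − 184 = 81.
Column 2 must total 265; the given cells sum to 192, so (3,2) = 73.
Column 5 must total 265; the given cells sum to 220, so (5,5) = 45.
The remaining cell in anti-diagonal is (3,3) = 265 − 204 = 61.
From row 5, 265 − (33 + 21 + 89 + 45) gives (5,4) = 77.
Column 3 needs 265; the known cells sum to 252, so (1,3) = 13.
From main diagonal, 265 − (57 + 49 + 61 + 45) gives (4,4) = 53.
Row 1 needs 265; the known cells sum to 164, so (1,4) = 101.
From row 4, 265 − (97 + 65 + 53 + 41) gives (4,1) = 9.
Column 1 needs 265; the known cells sum to 180, so (3,1) = 85.
Column 4: 101 + 5 + 53 + 77 + ? = 265, so (3,4) = 29.

57 25 13 101 69 / 81 49 37 5 93 / 85 73 61 29 17 / 9 97 65 53 41 / 33 21 89 77 45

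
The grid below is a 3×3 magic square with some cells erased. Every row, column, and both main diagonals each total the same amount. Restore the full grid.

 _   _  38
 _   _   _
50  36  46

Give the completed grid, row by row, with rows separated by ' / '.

Row 3 is already complete: 50 + 36 + 46 = 132, so that is the magic constant.
Column 3 needs 132; the known cells sum to 84, so (2,3) = 48.
Using anti-diagonal: 38 + 50 + ? → (2,2) = 132 − 88 = 44.
Using row 2: 44 + 48 + ? → (2,1) = 132 − 92 = 40.
Column 1: 40 + 50 + ? = 132, so (1,1) = 42.
Column 2 needs 132; the known cells sum to 80, so (1,2) = 52.

42 52 38 / 40 44 48 / 50 36 46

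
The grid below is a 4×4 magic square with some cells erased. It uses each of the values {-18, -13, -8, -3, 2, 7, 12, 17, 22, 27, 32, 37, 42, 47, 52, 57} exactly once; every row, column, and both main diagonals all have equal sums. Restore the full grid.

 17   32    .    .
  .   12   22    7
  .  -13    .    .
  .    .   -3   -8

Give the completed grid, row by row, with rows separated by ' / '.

The 16 entries sum to 312, so each line sums to 312/4 = 78.
Row 2 needs 78; the known cells sum to 41, so (2,1) = 37.
From column 2, 78 − (32 + 12 + (-13)) gives (4,2) = 47.
From main diagonal, 78 − (17 + 12 + (-8)) gives (3,3) = 57.
Row 4 must total 78; the given cells sum to 36, so (4,1) = 42.
Column 1: 17 + 37 + 42 + ? = 78, so (3,1) = -18.
The remaining cell in column 3 is (1,3) = 78 − 76 = 2.
Anti-diagonal: 22 + (-13) + 42 + ? = 78, so (1,4) = 27.
Using row 3: -18 + (-13) + 57 + ? → (3,4) = 78 − 26 = 52.

17 32 2 27 / 37 12 22 7 / -18 -13 57 52 / 42 47 -3 -8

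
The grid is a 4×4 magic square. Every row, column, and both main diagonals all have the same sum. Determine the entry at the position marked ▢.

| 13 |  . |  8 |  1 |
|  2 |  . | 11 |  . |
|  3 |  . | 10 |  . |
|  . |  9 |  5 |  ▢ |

Column 3 is complete and sums to 34; that is the magic constant.
Row 1: 13 + 8 + 1 + ? = 34, so (1,2) = 12.
The remaining cell in column 1 is (4,1) = 34 − 18 = 16.
Anti-diagonal: 1 + 11 + 16 + ? = 34, so (3,2) = 6.
Using row 3: 3 + 6 + 10 + ? → (3,4) = 34 − 19 = 15.
The remaining cell in row 4 is (4,4) = 34 − 30 = 4.

4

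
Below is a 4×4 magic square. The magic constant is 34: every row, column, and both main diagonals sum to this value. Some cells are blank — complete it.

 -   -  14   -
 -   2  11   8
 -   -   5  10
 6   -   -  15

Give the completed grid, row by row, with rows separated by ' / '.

12 7 14 1 / 13 2 11 8 / 3 16 5 10 / 6 9 4 15

The remaining cell in row 2 is (2,1) = 34 − 21 = 13.
Column 3: 14 + 11 + 5 + ? = 34, so (4,3) = 4.
The remaining cell in column 4 is (1,4) = 34 − 33 = 1.
Main diagonal needs 34; the known cells sum to 22, so (1,1) = 12.
Anti-diagonal: 1 + 11 + 6 + ? = 34, so (3,2) = 16.
Row 1 needs 34; the known cells sum to 27, so (1,2) = 7.
Row 3 must total 34; the given cells sum to 31, so (3,1) = 3.
Using row 4: 6 + 4 + 15 + ? → (4,2) = 34 − 25 = 9.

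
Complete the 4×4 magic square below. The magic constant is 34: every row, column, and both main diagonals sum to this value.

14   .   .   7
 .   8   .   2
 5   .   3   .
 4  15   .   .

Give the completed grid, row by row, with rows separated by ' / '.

14 1 12 7 / 11 8 13 2 / 5 10 3 16 / 4 15 6 9

Column 1 must total 34; the given cells sum to 23, so (2,1) = 11.
Main diagonal needs 34; the known cells sum to 25, so (4,4) = 9.
Row 2: 11 + 8 + 2 + ? = 34, so (2,3) = 13.
Row 4: 4 + 15 + 9 + ? = 34, so (4,3) = 6.
From column 3, 34 − (13 + 3 + 6) gives (1,3) = 12.
The remaining cell in column 4 is (3,4) = 34 − 18 = 16.
Anti-diagonal: 7 + 13 + 4 + ? = 34, so (3,2) = 10.
Row 1: 14 + 12 + 7 + ? = 34, so (1,2) = 1.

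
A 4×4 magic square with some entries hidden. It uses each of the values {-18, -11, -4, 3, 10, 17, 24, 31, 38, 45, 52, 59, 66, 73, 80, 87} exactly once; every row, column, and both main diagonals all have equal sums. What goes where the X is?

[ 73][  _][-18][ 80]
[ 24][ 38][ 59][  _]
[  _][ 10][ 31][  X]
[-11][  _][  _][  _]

45

The 16 entries sum to 552, so each line sums to 552/4 = 138.
Row 1 must total 138; the given cells sum to 135, so (1,2) = 3.
Row 2 must total 138; the given cells sum to 121, so (2,4) = 17.
From column 1, 138 − (73 + 24 + (-11)) gives (3,1) = 52.
Column 2: 3 + 38 + 10 + ? = 138, so (4,2) = 87.
Column 3 must total 138; the given cells sum to 72, so (4,3) = 66.
The remaining cell in main diagonal is (4,4) = 138 − 142 = -4.
Row 3 must total 138; the given cells sum to 93, so (3,4) = 45.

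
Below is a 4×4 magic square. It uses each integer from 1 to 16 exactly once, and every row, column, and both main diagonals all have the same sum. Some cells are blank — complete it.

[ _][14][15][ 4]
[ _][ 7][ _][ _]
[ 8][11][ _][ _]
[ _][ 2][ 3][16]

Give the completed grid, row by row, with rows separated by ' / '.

1 14 15 4 / 12 7 6 9 / 8 11 10 5 / 13 2 3 16

The entries are 1 through 16, which sum to 136, so each line sums to 136/4 = 34.
Row 1 needs 34; the known cells sum to 33, so (1,1) = 1.
Row 4 needs 34; the known cells sum to 21, so (4,1) = 13.
Column 1: 1 + 8 + 13 + ? = 34, so (2,1) = 12.
From main diagonal, 34 − (1 + 7 + 16) gives (3,3) = 10.
The remaining cell in anti-diagonal is (2,3) = 34 − 28 = 6.
Row 2 must total 34; the given cells sum to 25, so (2,4) = 9.
Row 3 needs 34; the known cells sum to 29, so (3,4) = 5.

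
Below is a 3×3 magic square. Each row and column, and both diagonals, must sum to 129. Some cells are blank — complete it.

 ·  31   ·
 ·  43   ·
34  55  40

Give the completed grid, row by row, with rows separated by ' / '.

The remaining cell in main diagonal is (1,1) = 129 − 83 = 46.
Anti-diagonal must total 129; the given cells sum to 77, so (1,3) = 52.
Using column 1: 46 + 34 + ? → (2,1) = 129 − 80 = 49.
Column 3 needs 129; the known cells sum to 92, so (2,3) = 37.

46 31 52 / 49 43 37 / 34 55 40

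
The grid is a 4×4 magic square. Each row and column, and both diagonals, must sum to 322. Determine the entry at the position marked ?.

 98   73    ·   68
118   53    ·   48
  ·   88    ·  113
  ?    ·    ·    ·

63

The remaining cell in row 1 is (1,3) = 322 − 239 = 83.
Row 2 needs 322; the known cells sum to 219, so (2,3) = 103.
Column 2: 73 + 53 + 88 + ? = 322, so (4,2) = 108.
Column 4: 68 + 48 + 113 + ? = 322, so (4,4) = 93.
From main diagonal, 322 − (98 + 53 + 93) gives (3,3) = 78.
From anti-diagonal, 322 − (68 + 103 + 88) gives (4,1) = 63.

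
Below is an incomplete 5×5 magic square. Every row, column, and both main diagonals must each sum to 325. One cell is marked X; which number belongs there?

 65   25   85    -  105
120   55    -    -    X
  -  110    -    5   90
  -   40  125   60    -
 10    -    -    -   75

35

From row 1, 325 − (65 + 25 + 85 + 105) gives (1,4) = 45.
Column 2 must total 325; the given cells sum to 230, so (5,2) = 95.
Main diagonal: 65 + 55 + 60 + 75 + ? = 325, so (3,3) = 70.
Anti-diagonal must total 325; the given cells sum to 225, so (2,4) = 100.
The remaining cell in row 3 is (3,1) = 325 − 275 = 50.
The remaining cell in column 1 is (4,1) = 325 − 245 = 80.
The remaining cell in column 4 is (5,4) = 325 − 210 = 115.
The remaining cell in row 4 is (4,5) = 325 − 305 = 20.
From row 5, 325 − (10 + 95 + 115 + 75) gives (5,3) = 30.
Column 3 must total 325; the given cells sum to 310, so (2,3) = 15.
Column 5 must total 325; the given cells sum to 290, so (2,5) = 35.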